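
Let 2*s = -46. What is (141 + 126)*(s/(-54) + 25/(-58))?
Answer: -356/261 ≈ -1.3640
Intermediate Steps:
s = -23 (s = (½)*(-46) = -23)
(141 + 126)*(s/(-54) + 25/(-58)) = (141 + 126)*(-23/(-54) + 25/(-58)) = 267*(-23*(-1/54) + 25*(-1/58)) = 267*(23/54 - 25/58) = 267*(-4/783) = -356/261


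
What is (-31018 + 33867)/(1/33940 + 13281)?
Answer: 96695060/450757141 ≈ 0.21452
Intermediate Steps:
(-31018 + 33867)/(1/33940 + 13281) = 2849/(1/33940 + 13281) = 2849/(450757141/33940) = 2849*(33940/450757141) = 96695060/450757141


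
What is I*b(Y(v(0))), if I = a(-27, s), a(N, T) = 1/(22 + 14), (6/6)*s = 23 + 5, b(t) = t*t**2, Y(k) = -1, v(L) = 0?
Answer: -1/36 ≈ -0.027778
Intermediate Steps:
b(t) = t**3
s = 28 (s = 23 + 5 = 28)
a(N, T) = 1/36
I = 1/36 ≈ 0.027778
I*b(Y(v(0))) = (1/36)*(-1)**3 = (1/36)*(-1) = -1/36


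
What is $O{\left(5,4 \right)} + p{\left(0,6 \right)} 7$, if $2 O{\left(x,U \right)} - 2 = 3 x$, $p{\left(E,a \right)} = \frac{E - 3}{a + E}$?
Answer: $5$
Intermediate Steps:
$p{\left(E,a \right)} = \frac{-3 + E}{E + a}$ ($p{\left(E,a \right)} = \frac{E - 3}{E + a} = \frac{-3 + E}{E + a}$)
$O{\left(x,U \right)} = 1 + \frac{3 x}{2}$
$O{\left(5,4 \right)} + p{\left(0,6 \right)} 7 = \left(1 + \frac{3}{2} \cdot 5\right) + \frac{-3 + 0}{0 + 6} \cdot 7 = \left(1 + \frac{15}{2}\right) + \frac{1}{6} \left(-3\right) 7 = \frac{17}{2} + \frac{1}{6} \left(-3\right) 7 = \frac{17}{2} - \frac{7}{2} = 5$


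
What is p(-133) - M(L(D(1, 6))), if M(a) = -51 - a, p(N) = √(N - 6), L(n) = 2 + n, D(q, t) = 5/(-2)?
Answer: 101/2 + I*√139 ≈ 50.5 + 11.79*I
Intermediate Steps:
D(q, t) = -5/2 (D(q, t) = 5*(-½) = -5/2)
p(N) = √(-6 + N)
p(-133) - M(L(D(1, 6))) = √(-6 - 133) - (-51 - (2 - 5/2)) = √(-139) - (-51 - 1*(-½)) = I*√139 - (-51 + ½) = I*√139 - 1*(-101/2) = I*√139 + 101/2 = 101/2 + I*√139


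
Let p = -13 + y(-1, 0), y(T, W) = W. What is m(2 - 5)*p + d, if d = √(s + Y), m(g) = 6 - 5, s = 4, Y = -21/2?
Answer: -13 + I*√26/2 ≈ -13.0 + 2.5495*I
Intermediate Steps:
Y = -21/2 (Y = -21*½ = -21/2 ≈ -10.500)
m(g) = 1
d = I*√26/2 (d = √(4 - 21/2) = √(-13/2) = I*√26/2 ≈ 2.5495*I)
p = -13 (p = -13 + 0 = -13)
m(2 - 5)*p + d = 1*(-13) + I*√26/2 = -13 + I*√26/2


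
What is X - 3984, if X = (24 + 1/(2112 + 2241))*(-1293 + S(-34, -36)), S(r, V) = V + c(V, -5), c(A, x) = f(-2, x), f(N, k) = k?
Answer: -156709334/4353 ≈ -36000.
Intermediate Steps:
c(A, x) = x
S(r, V) = -5 + V (S(r, V) = V - 5 = -5 + V)
X = -139366982/4353 (X = (24 + 1/(2112 + 2241))*(-1293 + (-5 - 36)) = (24 + 1/4353)*(-1293 - 41) = (24 + 1/4353)*(-1334) = (104473/4353)*(-1334) = -139366982/4353 ≈ -32016.)
X - 3984 = -139366982/4353 - 3984 = -156709334/4353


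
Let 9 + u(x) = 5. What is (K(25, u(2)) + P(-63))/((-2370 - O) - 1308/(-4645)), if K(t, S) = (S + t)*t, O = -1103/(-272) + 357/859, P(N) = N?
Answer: -501406271520/2576695522361 ≈ -0.19459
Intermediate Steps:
u(x) = -4 (u(x) = -9 + 5 = -4)
O = 1044581/233648 (O = -1103*(-1/272) + 357*(1/859) = 1103/272 + 357/859 = 1044581/233648 ≈ 4.4707)
K(t, S) = t*(S + t)
(K(25, u(2)) + P(-63))/((-2370 - O) - 1308/(-4645)) = (25*(-4 + 25) - 63)/((-2370 - 1*1044581/233648) - 1308/(-4645)) = (25*21 - 63)/((-2370 - 1044581/233648) - 1308*(-1/4645)) = (525 - 63)/(-554790341/233648 + 1308/4645) = 462/(-2576695522361/1085294960) = 462*(-1085294960/2576695522361) = -501406271520/2576695522361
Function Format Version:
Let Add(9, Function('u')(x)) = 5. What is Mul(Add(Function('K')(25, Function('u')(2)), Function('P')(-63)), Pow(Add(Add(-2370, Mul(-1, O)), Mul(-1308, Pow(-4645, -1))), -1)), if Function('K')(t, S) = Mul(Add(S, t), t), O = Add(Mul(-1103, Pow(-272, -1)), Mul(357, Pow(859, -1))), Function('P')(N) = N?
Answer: Rational(-501406271520, 2576695522361) ≈ -0.19459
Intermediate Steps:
Function('u')(x) = -4 (Function('u')(x) = Add(-9, 5) = -4)
O = Rational(1044581, 233648) (O = Add(Mul(-1103, Rational(-1, 272)), Mul(357, Rational(1, 859))) = Add(Rational(1103, 272), Rational(357, 859)) = Rational(1044581, 233648) ≈ 4.4707)
Function('K')(t, S) = Mul(t, Add(S, t))
Mul(Add(Function('K')(25, Function('u')(2)), Function('P')(-63)), Pow(Add(Add(-2370, Mul(-1, O)), Mul(-1308, Pow(-4645, -1))), -1)) = Mul(Add(Mul(25, Add(-4, 25)), -63), Pow(Add(Add(-2370, Mul(-1, Rational(1044581, 233648))), Mul(-1308, Pow(-4645, -1))), -1)) = Mul(Add(Mul(25, 21), -63), Pow(Add(Add(-2370, Rational(-1044581, 233648)), Mul(-1308, Rational(-1, 4645))), -1)) = Mul(Add(525, -63), Pow(Add(Rational(-554790341, 233648), Rational(1308, 4645)), -1)) = Mul(462, Pow(Rational(-2576695522361, 1085294960), -1)) = Mul(462, Rational(-1085294960, 2576695522361)) = Rational(-501406271520, 2576695522361)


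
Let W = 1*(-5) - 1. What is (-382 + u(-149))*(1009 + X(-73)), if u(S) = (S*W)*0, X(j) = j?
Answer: -357552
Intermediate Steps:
W = -6 (W = -5 - 1 = -6)
u(S) = 0 (u(S) = (S*(-6))*0 = -6*S*0 = 0)
(-382 + u(-149))*(1009 + X(-73)) = (-382 + 0)*(1009 - 73) = -382*936 = -357552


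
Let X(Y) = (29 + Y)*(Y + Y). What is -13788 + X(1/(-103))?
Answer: -146282864/10609 ≈ -13789.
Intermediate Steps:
X(Y) = 2*Y*(29 + Y) (X(Y) = (29 + Y)*(2*Y) = 2*Y*(29 + Y))
-13788 + X(1/(-103)) = -13788 + 2*(29 + 1/(-103))/(-103) = -13788 + 2*(-1/103)*(29 - 1/103) = -13788 + 2*(-1/103)*(2986/103) = -13788 - 5972/10609 = -146282864/10609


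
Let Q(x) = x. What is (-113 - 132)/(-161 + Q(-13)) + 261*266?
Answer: 12080369/174 ≈ 69427.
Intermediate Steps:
(-113 - 132)/(-161 + Q(-13)) + 261*266 = (-113 - 132)/(-161 - 13) + 261*266 = -245/(-174) + 69426 = -245*(-1/174) + 69426 = 245/174 + 69426 = 12080369/174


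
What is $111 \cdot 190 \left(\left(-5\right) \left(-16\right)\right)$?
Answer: $1687200$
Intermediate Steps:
$111 \cdot 190 \left(\left(-5\right) \left(-16\right)\right) = 21090 \cdot 80 = 1687200$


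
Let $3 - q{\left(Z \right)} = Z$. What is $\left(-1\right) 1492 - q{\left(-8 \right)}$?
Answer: $-1503$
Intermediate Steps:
$q{\left(Z \right)} = 3 - Z$
$\left(-1\right) 1492 - q{\left(-8 \right)} = \left(-1\right) 1492 - \left(3 - -8\right) = -1492 - \left(3 + 8\right) = -1492 - 11 = -1503$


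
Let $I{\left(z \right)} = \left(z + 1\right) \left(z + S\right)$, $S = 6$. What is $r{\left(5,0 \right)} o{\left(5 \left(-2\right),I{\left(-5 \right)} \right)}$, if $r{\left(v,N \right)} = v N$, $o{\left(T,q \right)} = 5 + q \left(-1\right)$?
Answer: $0$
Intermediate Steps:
$I{\left(z \right)} = \left(1 + z\right) \left(6 + z\right)$ ($I{\left(z \right)} = \left(z + 1\right) \left(z + 6\right) = \left(1 + z\right) \left(6 + z\right)$)
$o{\left(T,q \right)} = 5 - q$
$r{\left(v,N \right)} = N v$
$r{\left(5,0 \right)} o{\left(5 \left(-2\right),I{\left(-5 \right)} \right)} = 0 \cdot 5 \left(5 - \left(6 + \left(-5\right)^{2} + 7 \left(-5\right)\right)\right) = 0 \left(5 - \left(6 + 25 - 35\right)\right) = 0 \left(5 - -4\right) = 0 \left(5 + 4\right) = 0 \cdot 9 = 0$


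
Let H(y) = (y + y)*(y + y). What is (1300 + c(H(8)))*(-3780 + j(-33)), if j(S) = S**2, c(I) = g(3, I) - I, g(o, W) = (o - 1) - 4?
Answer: -2804022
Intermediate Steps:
g(o, W) = -5 + o (g(o, W) = (-1 + o) - 4 = -5 + o)
H(y) = 4*y**2 (H(y) = (2*y)*(2*y) = 4*y**2)
c(I) = -2 - I (c(I) = (-5 + 3) - I = -2 - I)
(1300 + c(H(8)))*(-3780 + j(-33)) = (1300 + (-2 - 4*8**2))*(-3780 + (-33)**2) = (1300 + (-2 - 4*64))*(-3780 + 1089) = (1300 + (-2 - 1*256))*(-2691) = (1300 + (-2 - 256))*(-2691) = (1300 - 258)*(-2691) = 1042*(-2691) = -2804022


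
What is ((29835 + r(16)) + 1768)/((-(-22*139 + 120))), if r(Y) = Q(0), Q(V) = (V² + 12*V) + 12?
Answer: 31615/2938 ≈ 10.761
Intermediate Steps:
Q(V) = 12 + V² + 12*V
r(Y) = 12 (r(Y) = 12 + 0² + 12*0 = 12 + 0 + 0 = 12)
((29835 + r(16)) + 1768)/((-(-22*139 + 120))) = ((29835 + 12) + 1768)/((-(-22*139 + 120))) = (29847 + 1768)/((-(-3058 + 120))) = 31615/((-1*(-2938))) = 31615/2938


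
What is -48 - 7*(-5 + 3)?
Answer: -34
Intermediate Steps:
-48 - 7*(-5 + 3) = -48 - 7*(-2) = -48 + 14 = -34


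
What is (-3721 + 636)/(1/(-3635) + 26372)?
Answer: -11213975/95862219 ≈ -0.11698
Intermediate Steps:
(-3721 + 636)/(1/(-3635) + 26372) = -3085/(-1/3635 + 26372) = -3085/95862219/3635 = -3085*3635/95862219 = -11213975/95862219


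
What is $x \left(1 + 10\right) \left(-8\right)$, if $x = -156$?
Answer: $13728$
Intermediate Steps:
$x \left(1 + 10\right) \left(-8\right) = - 156 \left(1 + 10\right) \left(-8\right) = - 156 \cdot 11 \left(-8\right) = \left(-156\right) \left(-88\right) = 13728$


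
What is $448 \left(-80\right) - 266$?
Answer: $-36106$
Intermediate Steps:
$448 \left(-80\right) - 266 = -35840 - 266 = -36106$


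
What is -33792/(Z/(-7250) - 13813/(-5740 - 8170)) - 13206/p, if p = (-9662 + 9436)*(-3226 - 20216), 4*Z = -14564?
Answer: -6268876209485547/277386146354 ≈ -22600.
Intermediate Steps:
Z = -3641 (Z = (¼)*(-14564) = -3641)
p = 5297892 (p = -226*(-23442) = 5297892)
-33792/(Z/(-7250) - 13813/(-5740 - 8170)) - 13206/p = -33792/(-3641/(-7250) - 13813/(-5740 - 8170)) - 13206/5297892 = -33792/(-3641*(-1/7250) - 13813/(-13910)) - 13206*1/5297892 = -33792/(3641/7250 - 13813*(-1/13910)) - 2201/882982 = -33792/(3641/7250 + 13813/13910) - 2201/882982 = -33792/7539528/5042375 - 2201/882982 = -33792*5042375/7539528 - 2201/882982 = -7099664000/314147 - 2201/882982 = -6268876209485547/277386146354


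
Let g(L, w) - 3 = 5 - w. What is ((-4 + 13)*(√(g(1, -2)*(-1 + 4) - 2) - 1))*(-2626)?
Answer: 23634 - 47268*√7 ≈ -1.0143e+5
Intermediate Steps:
g(L, w) = 8 - w (g(L, w) = 3 + (5 - w) = 8 - w)
((-4 + 13)*(√(g(1, -2)*(-1 + 4) - 2) - 1))*(-2626) = ((-4 + 13)*(√((8 - 1*(-2))*(-1 + 4) - 2) - 1))*(-2626) = (9*(√((8 + 2)*3 - 2) - 1))*(-2626) = (9*(√(10*3 - 2) - 1))*(-2626) = (9*(√(30 - 2) - 1))*(-2626) = (9*(√28 - 1))*(-2626) = (9*(2*√7 - 1))*(-2626) = (9*(-1 + 2*√7))*(-2626) = (-9 + 18*√7)*(-2626) = 23634 - 47268*√7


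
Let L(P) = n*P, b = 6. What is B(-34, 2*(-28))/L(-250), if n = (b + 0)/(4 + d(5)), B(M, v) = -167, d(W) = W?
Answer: 501/500 ≈ 1.0020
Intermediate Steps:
n = ⅔ (n = (6 + 0)/(4 + 5) = 6/9 = 6*(⅑) = ⅔ ≈ 0.66667)
L(P) = 2*P/3
B(-34, 2*(-28))/L(-250) = -167/((⅔)*(-250)) = -167/(-500/3) = -167*(-3/500) = 501/500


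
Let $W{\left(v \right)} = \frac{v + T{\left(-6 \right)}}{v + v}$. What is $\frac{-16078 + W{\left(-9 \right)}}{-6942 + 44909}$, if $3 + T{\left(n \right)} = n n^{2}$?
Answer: $- \frac{48196}{113901} \approx -0.42314$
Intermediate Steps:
$T{\left(n \right)} = -3 + n^{3}$ ($T{\left(n \right)} = -3 + n n^{2} = -3 + n^{3}$)
$W{\left(v \right)} = \frac{-219 + v}{2 v}$ ($W{\left(v \right)} = \frac{v + \left(-3 + \left(-6\right)^{3}\right)}{v + v} = \frac{v - 219}{2 v} = \left(v - 219\right) \frac{1}{2 v} = \left(-219 + v\right) \frac{1}{2 v} = \frac{-219 + v}{2 v}$)
$\frac{-16078 + W{\left(-9 \right)}}{-6942 + 44909} = \frac{-16078 + \frac{-219 - 9}{2 \left(-9\right)}}{-6942 + 44909} = \frac{-16078 + \frac{1}{2} \left(- \frac{1}{9}\right) \left(-228\right)}{37967} = \left(-16078 + \frac{38}{3}\right) \frac{1}{37967} = \left(- \frac{48196}{3}\right) \frac{1}{37967} = - \frac{48196}{113901}$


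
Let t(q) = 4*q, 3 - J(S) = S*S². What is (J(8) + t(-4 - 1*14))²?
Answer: 337561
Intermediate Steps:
J(S) = 3 - S³ (J(S) = 3 - S*S² = 3 - S³)
(J(8) + t(-4 - 1*14))² = ((3 - 1*8³) + 4*(-4 - 1*14))² = ((3 - 1*512) + 4*(-4 - 14))² = ((3 - 512) + 4*(-18))² = (-509 - 72)² = (-581)² = 337561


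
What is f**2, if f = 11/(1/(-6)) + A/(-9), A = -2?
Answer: 350464/81 ≈ 4326.7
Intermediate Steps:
f = -592/9 (f = 11/(1/(-6)) - 2/(-9) = 11/(-1/6) - 2*(-1/9) = 11*(-6) + 2/9 = -66 + 2/9 = -592/9 ≈ -65.778)
f**2 = (-592/9)**2 = 350464/81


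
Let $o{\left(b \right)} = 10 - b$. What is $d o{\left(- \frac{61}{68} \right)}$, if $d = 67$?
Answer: $\frac{49647}{68} \approx 730.1$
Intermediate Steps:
$d o{\left(- \frac{61}{68} \right)} = 67 \left(10 - - \frac{61}{68}\right) = 67 \left(10 + \frac{61}{68}\right) = 67 \cdot \frac{741}{68} = \frac{49647}{68}$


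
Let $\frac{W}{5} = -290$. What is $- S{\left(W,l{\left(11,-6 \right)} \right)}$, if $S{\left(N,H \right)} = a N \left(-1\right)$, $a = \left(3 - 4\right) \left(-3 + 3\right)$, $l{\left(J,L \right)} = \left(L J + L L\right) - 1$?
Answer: $0$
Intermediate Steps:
$l{\left(J,L \right)} = -1 + L^{2} + J L$ ($l{\left(J,L \right)} = \left(J L + L^{2}\right) - 1 = \left(L^{2} + J L\right) - 1 = -1 + L^{2} + J L$)
$W = -1450$ ($W = 5 \left(-290\right) = -1450$)
$a = 0$ ($a = \left(-1\right) 0 = 0$)
$S{\left(N,H \right)} = 0$ ($S{\left(N,H \right)} = 0 N \left(-1\right) = 0 \left(-1\right) = 0$)
$- S{\left(W,l{\left(11,-6 \right)} \right)} = \left(-1\right) 0 = 0$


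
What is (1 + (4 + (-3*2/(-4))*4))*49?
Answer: 539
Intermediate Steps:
(1 + (4 + (-3*2/(-4))*4))*49 = (1 + (4 - 6*(-1/4)*4))*49 = (1 + (4 + (3/2)*4))*49 = (1 + (4 + 6))*49 = (1 + 10)*49 = 11*49 = 539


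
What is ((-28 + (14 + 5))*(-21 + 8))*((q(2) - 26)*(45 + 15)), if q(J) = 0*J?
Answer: -182520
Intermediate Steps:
q(J) = 0
((-28 + (14 + 5))*(-21 + 8))*((q(2) - 26)*(45 + 15)) = ((-28 + (14 + 5))*(-21 + 8))*((0 - 26)*(45 + 15)) = ((-28 + 19)*(-13))*(-26*60) = -9*(-13)*(-1560) = 117*(-1560) = -182520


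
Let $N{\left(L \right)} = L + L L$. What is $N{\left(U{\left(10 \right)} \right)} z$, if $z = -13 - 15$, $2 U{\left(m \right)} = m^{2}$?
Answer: $-71400$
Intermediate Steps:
$U{\left(m \right)} = \frac{m^{2}}{2}$
$N{\left(L \right)} = L + L^{2}$
$z = -28$
$N{\left(U{\left(10 \right)} \right)} z = \frac{10^{2}}{2} \left(1 + \frac{10^{2}}{2}\right) \left(-28\right) = \frac{1}{2} \cdot 100 \left(1 + \frac{1}{2} \cdot 100\right) \left(-28\right) = 50 \left(1 + 50\right) \left(-28\right) = 50 \cdot 51 \left(-28\right) = 2550 \left(-28\right) = -71400$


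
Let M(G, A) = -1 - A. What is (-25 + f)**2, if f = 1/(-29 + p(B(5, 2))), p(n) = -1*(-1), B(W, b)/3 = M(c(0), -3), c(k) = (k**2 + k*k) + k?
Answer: 491401/784 ≈ 626.79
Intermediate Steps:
c(k) = k + 2*k**2 (c(k) = (k**2 + k**2) + k = 2*k**2 + k = k + 2*k**2)
B(W, b) = 6 (B(W, b) = 3*(-1 - 1*(-3)) = 3*(-1 + 3) = 3*2 = 6)
p(n) = 1
f = -1/28 (f = 1/(-29 + 1) = 1/(-28) = -1/28 ≈ -0.035714)
(-25 + f)**2 = (-25 - 1/28)**2 = (-701/28)**2 = 491401/784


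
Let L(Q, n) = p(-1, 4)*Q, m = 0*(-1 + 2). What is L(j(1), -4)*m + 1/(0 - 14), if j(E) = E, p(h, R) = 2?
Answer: -1/14 ≈ -0.071429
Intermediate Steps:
m = 0 (m = 0*1 = 0)
L(Q, n) = 2*Q
L(j(1), -4)*m + 1/(0 - 14) = (2*1)*0 + 1/(0 - 14) = 2*0 + 1/(-14) = 0 - 1/14 = -1/14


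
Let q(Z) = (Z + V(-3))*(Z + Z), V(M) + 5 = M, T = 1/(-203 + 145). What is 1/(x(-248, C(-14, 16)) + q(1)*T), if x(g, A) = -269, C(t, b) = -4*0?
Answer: -29/7794 ≈ -0.0037208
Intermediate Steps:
C(t, b) = 0
T = -1/58 (T = 1/(-58) = -1/58 ≈ -0.017241)
V(M) = -5 + M
q(Z) = 2*Z*(-8 + Z) (q(Z) = (Z + (-5 - 3))*(Z + Z) = (Z - 8)*(2*Z) = (-8 + Z)*(2*Z) = 2*Z*(-8 + Z))
1/(x(-248, C(-14, 16)) + q(1)*T) = 1/(-269 + (2*1*(-8 + 1))*(-1/58)) = 1/(-269 + (2*1*(-7))*(-1/58)) = 1/(-269 - 14*(-1/58)) = 1/(-269 + 7/29) = 1/(-7794/29) = -29/7794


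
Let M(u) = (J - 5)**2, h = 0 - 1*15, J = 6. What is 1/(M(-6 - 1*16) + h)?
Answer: -1/14 ≈ -0.071429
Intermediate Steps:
h = -15 (h = 0 - 15 = -15)
M(u) = 1 (M(u) = (6 - 5)**2 = 1**2 = 1)
1/(M(-6 - 1*16) + h) = 1/(1 - 15) = 1/(-14) = -1/14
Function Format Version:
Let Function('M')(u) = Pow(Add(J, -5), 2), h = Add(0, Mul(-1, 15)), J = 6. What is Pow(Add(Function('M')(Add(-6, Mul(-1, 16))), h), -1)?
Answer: Rational(-1, 14) ≈ -0.071429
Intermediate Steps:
h = -15 (h = Add(0, -15) = -15)
Function('M')(u) = 1 (Function('M')(u) = Pow(Add(6, -5), 2) = Pow(1, 2) = 1)
Pow(Add(Function('M')(Add(-6, Mul(-1, 16))), h), -1) = Pow(Add(1, -15), -1) = Pow(-14, -1) = Rational(-1, 14)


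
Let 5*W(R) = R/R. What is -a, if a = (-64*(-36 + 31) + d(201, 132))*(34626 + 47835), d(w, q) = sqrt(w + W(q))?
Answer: -26387520 - 82461*sqrt(5030)/5 ≈ -2.7557e+7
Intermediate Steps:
W(R) = 1/5 (W(R) = (R/R)/5 = (1/5)*1 = 1/5)
d(w, q) = sqrt(1/5 + w) (d(w, q) = sqrt(w + 1/5) = sqrt(1/5 + w))
a = 26387520 + 82461*sqrt(5030)/5 (a = (-64*(-36 + 31) + sqrt(5 + 25*201)/5)*(34626 + 47835) = (-64*(-5) + sqrt(5 + 5025)/5)*82461 = (320 + sqrt(5030)/5)*82461 = 26387520 + 82461*sqrt(5030)/5 ≈ 2.7557e+7)
-a = -(26387520 + 82461*sqrt(5030)/5) = -26387520 - 82461*sqrt(5030)/5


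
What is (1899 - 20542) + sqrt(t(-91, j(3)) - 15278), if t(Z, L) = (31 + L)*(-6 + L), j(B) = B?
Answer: -18643 + 2*I*sqrt(3845) ≈ -18643.0 + 124.02*I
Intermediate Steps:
t(Z, L) = (-6 + L)*(31 + L)
(1899 - 20542) + sqrt(t(-91, j(3)) - 15278) = (1899 - 20542) + sqrt((-186 + 3**2 + 25*3) - 15278) = -18643 + sqrt((-186 + 9 + 75) - 15278) = -18643 + sqrt(-102 - 15278) = -18643 + sqrt(-15380) = -18643 + 2*I*sqrt(3845)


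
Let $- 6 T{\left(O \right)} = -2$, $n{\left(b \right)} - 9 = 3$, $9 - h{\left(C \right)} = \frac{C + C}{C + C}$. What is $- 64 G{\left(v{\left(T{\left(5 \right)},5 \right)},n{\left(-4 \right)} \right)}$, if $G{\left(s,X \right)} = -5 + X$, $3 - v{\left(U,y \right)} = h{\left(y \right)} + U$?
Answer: $-448$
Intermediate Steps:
$h{\left(C \right)} = 8$ ($h{\left(C \right)} = 9 - \frac{C + C}{C + C} = 9 - \frac{2 C}{2 C} = 9 - 2 C \frac{1}{2 C} = 9 - 1 = 8$)
$n{\left(b \right)} = 12$ ($n{\left(b \right)} = 9 + 3 = 12$)
$T{\left(O \right)} = \frac{1}{3}$ ($T{\left(O \right)} = \left(- \frac{1}{6}\right) \left(-2\right) = \frac{1}{3}$)
$v{\left(U,y \right)} = -5 - U$ ($v{\left(U,y \right)} = 3 - \left(8 + U\right) = -5 - U$)
$- 64 G{\left(v{\left(T{\left(5 \right)},5 \right)},n{\left(-4 \right)} \right)} = - 64 \left(-5 + 12\right) = \left(-64\right) 7 = -448$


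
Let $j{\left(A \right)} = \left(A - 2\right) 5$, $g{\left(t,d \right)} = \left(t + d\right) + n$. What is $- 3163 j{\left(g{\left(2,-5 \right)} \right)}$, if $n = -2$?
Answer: $110705$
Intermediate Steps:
$g{\left(t,d \right)} = -2 + d + t$ ($g{\left(t,d \right)} = \left(t + d\right) - 2 = \left(d + t\right) - 2 = -2 + d + t$)
$j{\left(A \right)} = -10 + 5 A$ ($j{\left(A \right)} = \left(-2 + A\right) 5 = -10 + 5 A$)
$- 3163 j{\left(g{\left(2,-5 \right)} \right)} = - 3163 \left(-10 + 5 \left(-2 - 5 + 2\right)\right) = - 3163 \left(-10 + 5 \left(-5\right)\right) = - 3163 \left(-10 - 25\right) = \left(-3163\right) \left(-35\right) = 110705$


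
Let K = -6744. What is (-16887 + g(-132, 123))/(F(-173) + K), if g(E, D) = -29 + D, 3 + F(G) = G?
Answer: 16793/6920 ≈ 2.4267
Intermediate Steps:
F(G) = -3 + G
(-16887 + g(-132, 123))/(F(-173) + K) = (-16887 + (-29 + 123))/((-3 - 173) - 6744) = (-16887 + 94)/(-176 - 6744) = -16793/(-6920) = -16793*(-1/6920) = 16793/6920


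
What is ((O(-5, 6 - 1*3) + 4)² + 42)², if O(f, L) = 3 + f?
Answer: 2116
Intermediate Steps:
((O(-5, 6 - 1*3) + 4)² + 42)² = (((3 - 5) + 4)² + 42)² = ((-2 + 4)² + 42)² = (2² + 42)² = (4 + 42)² = 46² = 2116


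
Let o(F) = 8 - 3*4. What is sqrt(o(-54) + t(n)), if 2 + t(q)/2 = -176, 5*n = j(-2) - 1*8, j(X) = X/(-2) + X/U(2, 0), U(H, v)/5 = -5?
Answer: 6*I*sqrt(10) ≈ 18.974*I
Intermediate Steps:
U(H, v) = -25 (U(H, v) = 5*(-5) = -25)
j(X) = -27*X/50 (j(X) = X/(-2) + X/(-25) = X*(-1/2) + X*(-1/25) = -X/2 - X/25 = -27*X/50)
n = -173/125 (n = (-27/50*(-2) - 1*8)/5 = (27/25 - 8)/5 = (1/5)*(-173/25) = -173/125 ≈ -1.3840)
t(q) = -356 (t(q) = -4 + 2*(-176) = -4 - 352 = -356)
o(F) = -4 (o(F) = 8 - 12 = -4)
sqrt(o(-54) + t(n)) = sqrt(-4 - 356) = sqrt(-360) = 6*I*sqrt(10)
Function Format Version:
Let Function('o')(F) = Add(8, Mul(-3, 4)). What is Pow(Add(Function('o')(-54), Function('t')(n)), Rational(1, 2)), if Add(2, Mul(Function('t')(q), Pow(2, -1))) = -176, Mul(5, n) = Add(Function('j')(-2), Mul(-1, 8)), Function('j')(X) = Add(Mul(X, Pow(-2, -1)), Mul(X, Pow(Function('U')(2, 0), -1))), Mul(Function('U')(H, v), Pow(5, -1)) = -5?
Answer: Mul(6, I, Pow(10, Rational(1, 2))) ≈ Mul(18.974, I)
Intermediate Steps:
Function('U')(H, v) = -25 (Function('U')(H, v) = Mul(5, -5) = -25)
Function('j')(X) = Mul(Rational(-27, 50), X) (Function('j')(X) = Add(Mul(X, Pow(-2, -1)), Mul(X, Pow(-25, -1))) = Add(Mul(X, Rational(-1, 2)), Mul(X, Rational(-1, 25))) = Add(Mul(Rational(-1, 2), X), Mul(Rational(-1, 25), X)) = Mul(Rational(-27, 50), X))
n = Rational(-173, 125) (n = Mul(Rational(1, 5), Add(Mul(Rational(-27, 50), -2), Mul(-1, 8))) = Mul(Rational(1, 5), Add(Rational(27, 25), -8)) = Mul(Rational(1, 5), Rational(-173, 25)) = Rational(-173, 125) ≈ -1.3840)
Function('t')(q) = -356 (Function('t')(q) = Add(-4, Mul(2, -176)) = Add(-4, -352) = -356)
Function('o')(F) = -4 (Function('o')(F) = Add(8, -12) = -4)
Pow(Add(Function('o')(-54), Function('t')(n)), Rational(1, 2)) = Pow(Add(-4, -356), Rational(1, 2)) = Pow(-360, Rational(1, 2)) = Mul(6, I, Pow(10, Rational(1, 2)))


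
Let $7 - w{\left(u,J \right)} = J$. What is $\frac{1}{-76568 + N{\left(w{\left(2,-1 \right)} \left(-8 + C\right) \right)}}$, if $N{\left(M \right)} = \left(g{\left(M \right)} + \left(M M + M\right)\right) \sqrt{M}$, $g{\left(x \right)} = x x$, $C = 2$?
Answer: $- \frac{9571}{857593928} - \frac{285 i \sqrt{3}}{107199241} \approx -1.116 \cdot 10^{-5} - 4.6048 \cdot 10^{-6} i$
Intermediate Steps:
$w{\left(u,J \right)} = 7 - J$
$g{\left(x \right)} = x^{2}$
$N{\left(M \right)} = \sqrt{M} \left(M + 2 M^{2}\right)$ ($N{\left(M \right)} = \left(M^{2} + \left(M M + M\right)\right) \sqrt{M} = \left(M^{2} + \left(M^{2} + M\right)\right) \sqrt{M} = \left(M^{2} + \left(M + M^{2}\right)\right) \sqrt{M} = \left(M + 2 M^{2}\right) \sqrt{M} = \sqrt{M} \left(M + 2 M^{2}\right)$)
$\frac{1}{-76568 + N{\left(w{\left(2,-1 \right)} \left(-8 + C\right) \right)}} = \frac{1}{-76568 + \left(\left(7 - -1\right) \left(-8 + 2\right)\right)^{\frac{3}{2}} \left(1 + 2 \left(7 - -1\right) \left(-8 + 2\right)\right)} = \frac{1}{-76568 + \left(\left(7 + 1\right) \left(-6\right)\right)^{\frac{3}{2}} \left(1 + 2 \left(7 + 1\right) \left(-6\right)\right)} = \frac{1}{-76568 + \left(8 \left(-6\right)\right)^{\frac{3}{2}} \left(1 + 2 \cdot 8 \left(-6\right)\right)} = \frac{1}{-76568 + \left(-48\right)^{\frac{3}{2}} \left(1 + 2 \left(-48\right)\right)} = \frac{1}{-76568 + - 192 i \sqrt{3} \left(1 - 96\right)} = \frac{1}{-76568 + - 192 i \sqrt{3} \left(-95\right)} = \frac{1}{-76568 + 18240 i \sqrt{3}}$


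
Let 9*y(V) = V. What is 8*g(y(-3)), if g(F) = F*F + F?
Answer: -16/9 ≈ -1.7778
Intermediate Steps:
y(V) = V/9
g(F) = F + F² (g(F) = F² + F = F + F²)
8*g(y(-3)) = 8*(((⅑)*(-3))*(1 + (⅑)*(-3))) = 8*(-(1 - ⅓)/3) = 8*(-⅓*⅔) = 8*(-2/9) = -16/9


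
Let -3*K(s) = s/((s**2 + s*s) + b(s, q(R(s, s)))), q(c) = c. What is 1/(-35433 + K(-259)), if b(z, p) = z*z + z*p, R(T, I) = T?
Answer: -3108/110125763 ≈ -2.8222e-5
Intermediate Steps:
b(z, p) = z**2 + p*z
K(s) = -1/(12*s) (K(s) = -s/(3*((s**2 + s*s) + s*(s + s))) = -s/(3*((s**2 + s**2) + s*(2*s))) = -s/(3*(2*s**2 + 2*s**2)) = -s/(3*(4*s**2)) = -s*1/(4*s**2)/3 = -1/(12*s))
1/(-35433 + K(-259)) = 1/(-35433 - 1/12/(-259)) = 1/(-35433 - 1/12*(-1/259)) = 1/(-35433 + 1/3108) = 1/(-110125763/3108) = -3108/110125763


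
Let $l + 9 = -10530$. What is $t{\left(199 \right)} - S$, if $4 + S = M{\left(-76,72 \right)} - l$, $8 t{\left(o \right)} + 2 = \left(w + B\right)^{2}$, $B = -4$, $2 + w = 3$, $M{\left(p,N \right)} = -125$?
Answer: $- \frac{83273}{8} \approx -10409.0$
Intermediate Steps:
$l = -10539$ ($l = -9 - 10530 = -10539$)
$w = 1$ ($w = -2 + 3 = 1$)
$t{\left(o \right)} = \frac{7}{8}$ ($t{\left(o \right)} = - \frac{1}{4} + \frac{\left(1 - 4\right)^{2}}{8} = - \frac{1}{4} + \frac{\left(-3\right)^{2}}{8} = - \frac{1}{4} + \frac{1}{8} \cdot 9 = - \frac{1}{4} + \frac{9}{8} = \frac{7}{8}$)
$S = 10410$ ($S = -4 - -10414 = -4 + \left(-125 + 10539\right) = -4 + 10414 = 10410$)
$t{\left(199 \right)} - S = \frac{7}{8} - 10410 = - \frac{83273}{8}$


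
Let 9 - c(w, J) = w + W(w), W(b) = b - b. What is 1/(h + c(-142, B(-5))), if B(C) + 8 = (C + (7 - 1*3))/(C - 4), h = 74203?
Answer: 1/74354 ≈ 1.3449e-5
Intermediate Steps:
W(b) = 0
B(C) = -8 + (4 + C)/(-4 + C) (B(C) = -8 + (C + (7 - 1*3))/(C - 4) = -8 + (C + (7 - 3))/(-4 + C) = -8 + (C + 4)/(-4 + C) = -8 + (4 + C)/(-4 + C))
c(w, J) = 9 - w (c(w, J) = 9 - (w + 0) = 9 - w)
1/(h + c(-142, B(-5))) = 1/(74203 + (9 - 1*(-142))) = 1/(74203 + (9 + 142)) = 1/(74203 + 151) = 1/74354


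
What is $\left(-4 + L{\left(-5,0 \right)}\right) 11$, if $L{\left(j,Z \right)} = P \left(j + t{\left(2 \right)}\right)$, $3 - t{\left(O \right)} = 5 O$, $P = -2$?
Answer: $220$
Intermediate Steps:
$t{\left(O \right)} = 3 - 5 O$
$L{\left(j,Z \right)} = 14 - 2 j$ ($L{\left(j,Z \right)} = - 2 \left(j + \left(3 - 10\right)\right) = - 2 \left(j - 7\right) = - 2 \left(-7 + j\right) = 14 - 2 j$)
$\left(-4 + L{\left(-5,0 \right)}\right) 11 = \left(-4 + \left(14 - -10\right)\right) 11 = \left(-4 + \left(14 + 10\right)\right) 11 = \left(-4 + 24\right) 11 = 20 \cdot 11 = 220$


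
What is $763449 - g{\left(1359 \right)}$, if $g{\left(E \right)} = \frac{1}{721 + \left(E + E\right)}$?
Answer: $\frac{2625501110}{3439} \approx 7.6345 \cdot 10^{5}$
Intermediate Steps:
$g{\left(E \right)} = \frac{1}{721 + 2 E}$
$763449 - g{\left(1359 \right)} = 763449 - \frac{1}{721 + 2 \cdot 1359} = 763449 - \frac{1}{721 + 2718} = 763449 - \frac{1}{3439} = \frac{2625501110}{3439}$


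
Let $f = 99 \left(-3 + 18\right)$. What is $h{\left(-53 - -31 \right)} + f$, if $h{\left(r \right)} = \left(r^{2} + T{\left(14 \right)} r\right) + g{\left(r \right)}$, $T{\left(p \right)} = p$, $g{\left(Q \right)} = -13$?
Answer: $1648$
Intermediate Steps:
$f = 1485$ ($f = 99 \cdot 15 = 1485$)
$h{\left(r \right)} = -13 + r^{2} + 14 r$ ($h{\left(r \right)} = \left(r^{2} + 14 r\right) - 13 = -13 + r^{2} + 14 r$)
$h{\left(-53 - -31 \right)} + f = \left(-13 + \left(-53 - -31\right)^{2} + 14 \left(-53 - -31\right)\right) + 1485 = \left(-13 + \left(-53 + 31\right)^{2} + 14 \left(-53 + 31\right)\right) + 1485 = \left(-13 + \left(-22\right)^{2} + 14 \left(-22\right)\right) + 1485 = \left(-13 + 484 - 308\right) + 1485 = 163 + 1485 = 1648$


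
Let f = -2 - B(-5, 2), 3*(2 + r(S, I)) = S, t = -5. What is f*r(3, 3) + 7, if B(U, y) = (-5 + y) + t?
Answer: 1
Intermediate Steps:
B(U, y) = -10 + y (B(U, y) = (-5 + y) - 5 = -10 + y)
r(S, I) = -2 + S/3
f = 6 (f = -2 - (-10 + 2) = -2 - 1*(-8) = -2 + 8 = 6)
f*r(3, 3) + 7 = 6*(-2 + (1/3)*3) + 7 = 6*(-2 + 1) + 7 = 6*(-1) + 7 = -6 + 7 = 1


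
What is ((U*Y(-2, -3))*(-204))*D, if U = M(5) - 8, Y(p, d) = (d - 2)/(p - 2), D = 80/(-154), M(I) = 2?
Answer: -61200/77 ≈ -794.80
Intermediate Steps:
D = -40/77 (D = 80*(-1/154) = -40/77 ≈ -0.51948)
Y(p, d) = (-2 + d)/(-2 + p)
U = -6 (U = 2 - 8 = -6)
((U*Y(-2, -3))*(-204))*D = (-6*(-2 - 3)/(-2 - 2)*(-204))*(-40/77) = (-6*(-5)/(-4)*(-204))*(-40/77) = (-(-3)*(-5)/2*(-204))*(-40/77) = (-6*5/4*(-204))*(-40/77) = -15/2*(-204)*(-40/77) = 1530*(-40/77) = -61200/77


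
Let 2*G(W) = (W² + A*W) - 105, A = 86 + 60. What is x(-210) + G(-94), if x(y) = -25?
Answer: -5043/2 ≈ -2521.5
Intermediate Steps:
A = 146
G(W) = -105/2 + W²/2 + 73*W (G(W) = ((W² + 146*W) - 105)/2 = (-105 + W² + 146*W)/2 = -105/2 + W²/2 + 73*W)
x(-210) + G(-94) = -25 + (-105/2 + (½)*(-94)² + 73*(-94)) = -25 + (-105/2 + (½)*8836 - 6862) = -25 + (-105/2 + 4418 - 6862) = -25 - 4993/2 = -5043/2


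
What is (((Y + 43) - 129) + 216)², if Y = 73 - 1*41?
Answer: 26244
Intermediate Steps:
Y = 32 (Y = 73 - 41 = 32)
(((Y + 43) - 129) + 216)² = (((32 + 43) - 129) + 216)² = ((75 - 129) + 216)² = (-54 + 216)² = 162² = 26244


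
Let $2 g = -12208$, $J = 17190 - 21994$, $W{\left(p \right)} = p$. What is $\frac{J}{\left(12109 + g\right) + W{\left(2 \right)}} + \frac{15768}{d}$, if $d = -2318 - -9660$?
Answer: $\frac{29723704}{22051697} \approx 1.3479$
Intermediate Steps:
$J = -4804$
$g = -6104$ ($g = \frac{1}{2} \left(-12208\right) = -6104$)
$d = 7342$ ($d = -2318 + 9660 = 7342$)
$\frac{J}{\left(12109 + g\right) + W{\left(2 \right)}} + \frac{15768}{d} = - \frac{4804}{\left(12109 - 6104\right) + 2} + \frac{15768}{7342} = - \frac{4804}{6005 + 2} + 15768 \cdot \frac{1}{7342} = - \frac{4804}{6007} + \frac{7884}{3671} = \frac{29723704}{22051697}$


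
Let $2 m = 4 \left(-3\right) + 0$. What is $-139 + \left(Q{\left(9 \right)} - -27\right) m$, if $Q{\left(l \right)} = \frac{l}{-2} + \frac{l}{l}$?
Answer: $-280$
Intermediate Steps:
$m = -6$ ($m = \frac{4 \left(-3\right) + 0}{2} = \frac{-12 + 0}{2} = \frac{1}{2} \left(-12\right) = -6$)
$Q{\left(l \right)} = 1 - \frac{l}{2}$ ($Q{\left(l \right)} = l \left(- \frac{1}{2}\right) + 1 = - \frac{l}{2} + 1 = 1 - \frac{l}{2}$)
$-139 + \left(Q{\left(9 \right)} - -27\right) m = -139 + \left(\left(1 - \frac{9}{2}\right) - -27\right) \left(-6\right) = -139 + \left(\left(1 - \frac{9}{2}\right) + 27\right) \left(-6\right) = -139 + \left(- \frac{7}{2} + 27\right) \left(-6\right) = -139 + \frac{47}{2} \left(-6\right) = -139 - 141 = -280$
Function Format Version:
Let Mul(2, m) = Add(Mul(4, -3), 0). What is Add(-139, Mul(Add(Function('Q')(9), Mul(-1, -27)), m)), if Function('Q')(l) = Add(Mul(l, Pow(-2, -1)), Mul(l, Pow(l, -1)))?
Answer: -280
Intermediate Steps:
m = -6 (m = Mul(Rational(1, 2), Add(Mul(4, -3), 0)) = Mul(Rational(1, 2), Add(-12, 0)) = Mul(Rational(1, 2), -12) = -6)
Function('Q')(l) = Add(1, Mul(Rational(-1, 2), l)) (Function('Q')(l) = Add(Mul(l, Rational(-1, 2)), 1) = Add(Mul(Rational(-1, 2), l), 1) = Add(1, Mul(Rational(-1, 2), l)))
Add(-139, Mul(Add(Function('Q')(9), Mul(-1, -27)), m)) = Add(-139, Mul(Add(Add(1, Mul(Rational(-1, 2), 9)), Mul(-1, -27)), -6)) = Add(-139, Mul(Add(Add(1, Rational(-9, 2)), 27), -6)) = Add(-139, Mul(Add(Rational(-7, 2), 27), -6)) = Add(-139, Mul(Rational(47, 2), -6)) = Add(-139, -141) = -280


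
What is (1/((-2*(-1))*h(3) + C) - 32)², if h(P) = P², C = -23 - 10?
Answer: 231361/225 ≈ 1028.3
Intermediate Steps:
C = -33
(1/((-2*(-1))*h(3) + C) - 32)² = (1/(-2*(-1)*3² - 33) - 32)² = (1/(2*9 - 33) - 32)² = (1/(18 - 33) - 32)² = (1/(-15) - 32)² = (-1/15 - 32)² = (-481/15)² = 231361/225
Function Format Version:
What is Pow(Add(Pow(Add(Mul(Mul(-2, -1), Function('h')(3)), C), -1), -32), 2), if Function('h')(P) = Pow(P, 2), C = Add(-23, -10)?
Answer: Rational(231361, 225) ≈ 1028.3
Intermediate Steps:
C = -33
Pow(Add(Pow(Add(Mul(Mul(-2, -1), Function('h')(3)), C), -1), -32), 2) = Pow(Add(Pow(Add(Mul(Mul(-2, -1), Pow(3, 2)), -33), -1), -32), 2) = Pow(Add(Pow(Add(Mul(2, 9), -33), -1), -32), 2) = Pow(Add(Pow(Add(18, -33), -1), -32), 2) = Pow(Add(Pow(-15, -1), -32), 2) = Pow(Add(Rational(-1, 15), -32), 2) = Pow(Rational(-481, 15), 2) = Rational(231361, 225)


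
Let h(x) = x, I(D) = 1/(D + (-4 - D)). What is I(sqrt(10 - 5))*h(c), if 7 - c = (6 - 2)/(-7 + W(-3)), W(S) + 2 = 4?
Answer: -39/20 ≈ -1.9500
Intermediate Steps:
W(S) = 2 (W(S) = -2 + 4 = 2)
c = 39/5 (c = 7 - (6 - 2)/(-7 + 2) = 7 - 4/(-5) = 7 - 4*(-1)/5 = 7 - 1*(-4/5) = 7 + 4/5 = 39/5 ≈ 7.8000)
I(D) = -1/4 (I(D) = 1/(-4) = -1/4)
I(sqrt(10 - 5))*h(c) = -1/4*39/5 = -39/20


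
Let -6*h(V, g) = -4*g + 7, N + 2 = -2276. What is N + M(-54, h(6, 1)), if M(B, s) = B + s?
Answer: -4665/2 ≈ -2332.5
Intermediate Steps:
N = -2278 (N = -2 - 2276 = -2278)
h(V, g) = -7/6 + 2*g/3 (h(V, g) = -(-4*g + 7)/6 = -(7 - 4*g)/6 = -7/6 + 2*g/3)
N + M(-54, h(6, 1)) = -2278 + (-54 + (-7/6 + (2/3)*1)) = -2278 + (-54 + (-7/6 + 2/3)) = -2278 + (-54 - 1/2) = -2278 - 109/2 = -4665/2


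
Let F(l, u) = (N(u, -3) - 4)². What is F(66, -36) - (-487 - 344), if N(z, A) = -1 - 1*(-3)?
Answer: 835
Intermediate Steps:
N(z, A) = 2 (N(z, A) = -1 + 3 = 2)
F(l, u) = 4 (F(l, u) = (2 - 4)² = (-2)² = 4)
F(66, -36) - (-487 - 344) = 4 - (-487 - 344) = 4 - 1*(-831) = 4 + 831 = 835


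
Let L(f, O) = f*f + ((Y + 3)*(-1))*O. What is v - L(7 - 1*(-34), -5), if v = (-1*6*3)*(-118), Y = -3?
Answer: 443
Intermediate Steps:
L(f, O) = f**2 (L(f, O) = f*f + ((-3 + 3)*(-1))*O = f**2 + (0*(-1))*O = f**2 + 0*O = f**2 + 0 = f**2)
v = 2124 (v = -6*3*(-118) = -18*(-118) = 2124)
v - L(7 - 1*(-34), -5) = 2124 - (7 - 1*(-34))**2 = 2124 - (7 + 34)**2 = 2124 - 1*41**2 = 2124 - 1*1681 = 2124 - 1681 = 443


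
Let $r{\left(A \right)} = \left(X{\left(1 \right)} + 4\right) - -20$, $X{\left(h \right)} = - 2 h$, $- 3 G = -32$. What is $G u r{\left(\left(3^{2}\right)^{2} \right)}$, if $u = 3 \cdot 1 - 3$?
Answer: $0$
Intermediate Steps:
$G = \frac{32}{3}$ ($G = \left(- \frac{1}{3}\right) \left(-32\right) = \frac{32}{3} \approx 10.667$)
$u = 0$ ($u = 3 - 3 = 0$)
$r{\left(A \right)} = 22$ ($r{\left(A \right)} = \left(\left(-2\right) 1 + 4\right) - -20 = \left(-2 + 4\right) + 20 = 2 + 20 = 22$)
$G u r{\left(\left(3^{2}\right)^{2} \right)} = \frac{32}{3} \cdot 0 \cdot 22 = 0 \cdot 22 = 0$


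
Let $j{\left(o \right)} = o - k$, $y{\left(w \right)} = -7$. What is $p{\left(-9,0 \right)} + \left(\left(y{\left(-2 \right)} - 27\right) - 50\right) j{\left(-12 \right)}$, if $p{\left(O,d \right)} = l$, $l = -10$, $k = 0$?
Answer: $998$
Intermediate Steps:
$p{\left(O,d \right)} = -10$
$j{\left(o \right)} = o$ ($j{\left(o \right)} = o - 0 = o + 0 = o$)
$p{\left(-9,0 \right)} + \left(\left(y{\left(-2 \right)} - 27\right) - 50\right) j{\left(-12 \right)} = -10 + \left(\left(-7 - 27\right) - 50\right) \left(-12\right) = -10 + \left(-34 - 50\right) \left(-12\right) = -10 - -1008 = -10 + 1008 = 998$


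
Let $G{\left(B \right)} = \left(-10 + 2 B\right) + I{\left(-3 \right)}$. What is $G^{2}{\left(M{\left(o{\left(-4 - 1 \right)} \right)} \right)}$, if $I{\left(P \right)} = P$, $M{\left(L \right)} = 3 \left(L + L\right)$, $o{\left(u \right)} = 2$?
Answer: $121$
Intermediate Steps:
$M{\left(L \right)} = 6 L$ ($M{\left(L \right)} = 3 \cdot 2 L = 6 L$)
$G{\left(B \right)} = -13 + 2 B$ ($G{\left(B \right)} = \left(-10 + 2 B\right) - 3 = -13 + 2 B$)
$G^{2}{\left(M{\left(o{\left(-4 - 1 \right)} \right)} \right)} = \left(-13 + 2 \cdot 6 \cdot 2\right)^{2} = \left(-13 + 2 \cdot 12\right)^{2} = \left(-13 + 24\right)^{2} = 11^{2} = 121$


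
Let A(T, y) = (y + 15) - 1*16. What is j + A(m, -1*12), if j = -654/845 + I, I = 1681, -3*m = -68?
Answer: 1408806/845 ≈ 1667.2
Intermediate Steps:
m = 68/3 (m = -⅓*(-68) = 68/3 ≈ 22.667)
A(T, y) = -1 + y (A(T, y) = (15 + y) - 16 = -1 + y)
j = 1419791/845 (j = -654/845 + 1681 = 1419791/845 ≈ 1680.2)
j + A(m, -1*12) = 1419791/845 + (-1 - 1*12) = 1419791/845 + (-1 - 12) = 1419791/845 - 13 = 1408806/845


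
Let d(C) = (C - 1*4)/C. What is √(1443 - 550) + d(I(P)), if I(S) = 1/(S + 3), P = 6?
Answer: -35 + √893 ≈ -5.1169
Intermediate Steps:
I(S) = 1/(3 + S)
d(C) = (-4 + C)/C (d(C) = (C - 4)/C = (-4 + C)/C)
√(1443 - 550) + d(I(P)) = √(1443 - 550) + (-4 + 1/(3 + 6))/(1/(3 + 6)) = √893 + (-4 + 1/9)/(1/9) = √893 + (-4 + ⅑)/(⅑) = √893 + 9*(-35/9) = √893 - 35 = -35 + √893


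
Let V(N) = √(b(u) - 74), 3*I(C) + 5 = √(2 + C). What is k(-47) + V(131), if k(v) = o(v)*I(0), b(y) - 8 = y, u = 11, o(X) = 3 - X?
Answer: -250/3 + 50*√2/3 + I*√55 ≈ -59.763 + 7.4162*I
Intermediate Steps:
I(C) = -5/3 + √(2 + C)/3
b(y) = 8 + y
V(N) = I*√55 (V(N) = √((8 + 11) - 74) = √(19 - 74) = √(-55) = I*√55)
k(v) = (3 - v)*(-5/3 + √2/3) (k(v) = (3 - v)*(-5/3 + √(2 + 0)/3) = (3 - v)*(-5/3 + √2/3))
k(-47) + V(131) = (-3 - 47)*(5 - √2)/3 + I*√55 = (⅓)*(-50)*(5 - √2) + I*√55 = (-250/3 + 50*√2/3) + I*√55 = -250/3 + 50*√2/3 + I*√55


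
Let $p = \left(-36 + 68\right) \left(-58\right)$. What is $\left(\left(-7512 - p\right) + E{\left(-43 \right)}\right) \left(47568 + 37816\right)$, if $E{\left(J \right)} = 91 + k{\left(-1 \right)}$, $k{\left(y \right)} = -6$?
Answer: $-475674264$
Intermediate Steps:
$p = -1856$ ($p = 32 \left(-58\right) = -1856$)
$E{\left(J \right)} = 85$ ($E{\left(J \right)} = 91 - 6 = 85$)
$\left(\left(-7512 - p\right) + E{\left(-43 \right)}\right) \left(47568 + 37816\right) = \left(\left(-7512 - -1856\right) + 85\right) \left(47568 + 37816\right) = \left(\left(-7512 + 1856\right) + 85\right) 85384 = \left(-5656 + 85\right) 85384 = \left(-5571\right) 85384 = -475674264$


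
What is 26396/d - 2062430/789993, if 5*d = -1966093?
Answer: -4159192462130/1553199707349 ≈ -2.6778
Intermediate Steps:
d = -1966093/5 (d = (1/5)*(-1966093) = -1966093/5 ≈ -3.9322e+5)
26396/d - 2062430/789993 = 26396/(-1966093/5) - 2062430/789993 = 26396*(-5/1966093) - 2062430*1/789993 = -131980/1966093 - 2062430/789993 = -4159192462130/1553199707349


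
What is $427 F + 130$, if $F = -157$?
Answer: $-66909$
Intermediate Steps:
$427 F + 130 = 427 \left(-157\right) + 130 = -67039 + 130 = -66909$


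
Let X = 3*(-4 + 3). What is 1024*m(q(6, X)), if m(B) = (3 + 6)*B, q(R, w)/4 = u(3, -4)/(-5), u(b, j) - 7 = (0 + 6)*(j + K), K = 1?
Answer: 405504/5 ≈ 81101.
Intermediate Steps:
u(b, j) = 13 + 6*j (u(b, j) = 7 + (0 + 6)*(j + 1) = 7 + 6*(1 + j) = 7 + (6 + 6*j) = 13 + 6*j)
X = -3 (X = 3*(-1) = -3)
q(R, w) = 44/5 (q(R, w) = 4*((13 + 6*(-4))/(-5)) = 4*((13 - 24)*(-⅕)) = 4*(-11*(-⅕)) = 4*(11/5) = 44/5)
m(B) = 9*B
1024*m(q(6, X)) = 1024*(9*(44/5)) = 1024*(396/5) = 405504/5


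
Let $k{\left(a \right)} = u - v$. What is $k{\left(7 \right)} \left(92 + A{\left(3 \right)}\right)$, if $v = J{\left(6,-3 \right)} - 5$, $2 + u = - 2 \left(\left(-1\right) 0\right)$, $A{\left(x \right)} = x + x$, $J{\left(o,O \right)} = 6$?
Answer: $-294$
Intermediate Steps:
$A{\left(x \right)} = 2 x$
$u = -2$ ($u = -2 - 2 \left(\left(-1\right) 0\right) = -2 - 0 = -2 + 0 = -2$)
$v = 1$ ($v = 6 - 5 = 1$)
$k{\left(a \right)} = -3$ ($k{\left(a \right)} = -2 - 1 = -3$)
$k{\left(7 \right)} \left(92 + A{\left(3 \right)}\right) = - 3 \left(92 + 2 \cdot 3\right) = - 3 \left(92 + 6\right) = \left(-3\right) 98 = -294$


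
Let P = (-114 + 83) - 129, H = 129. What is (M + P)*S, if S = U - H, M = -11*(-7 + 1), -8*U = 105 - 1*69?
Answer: 12549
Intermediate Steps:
U = -9/2 (U = -(105 - 1*69)/8 = -(105 - 69)/8 = -1/8*36 = -9/2 ≈ -4.5000)
M = 66 (M = -11*(-6) = 66)
S = -267/2 (S = -9/2 - 1*129 = -9/2 - 129 = -267/2 ≈ -133.50)
P = -160 (P = -31 - 129 = -160)
(M + P)*S = (66 - 160)*(-267/2) = -94*(-267/2) = 12549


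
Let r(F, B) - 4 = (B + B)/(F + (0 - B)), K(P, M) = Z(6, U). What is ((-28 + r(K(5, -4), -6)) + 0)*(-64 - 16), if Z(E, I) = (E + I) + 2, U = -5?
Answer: 6080/3 ≈ 2026.7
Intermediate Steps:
Z(E, I) = 2 + E + I
K(P, M) = 3 (K(P, M) = 2 + 6 - 5 = 3)
r(F, B) = 4 + 2*B/(F - B) (r(F, B) = 4 + (B + B)/(F + (0 - B)) = 4 + (2*B)/(F - B) = 4 + 2*B/(F - B))
((-28 + r(K(5, -4), -6)) + 0)*(-64 - 16) = ((-28 + 2*(-6 - 2*3)/(-6 - 1*3)) + 0)*(-64 - 16) = ((-28 + 2*(-6 - 6)/(-6 - 3)) + 0)*(-80) = ((-28 + 2*(-12)/(-9)) + 0)*(-80) = ((-28 + 2*(-⅑)*(-12)) + 0)*(-80) = ((-28 + 8/3) + 0)*(-80) = (-76/3 + 0)*(-80) = -76/3*(-80) = 6080/3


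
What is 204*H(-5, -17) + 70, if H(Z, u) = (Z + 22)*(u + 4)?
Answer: -45014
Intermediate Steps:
H(Z, u) = (4 + u)*(22 + Z) (H(Z, u) = (22 + Z)*(4 + u) = (4 + u)*(22 + Z))
204*H(-5, -17) + 70 = 204*(88 + 4*(-5) + 22*(-17) - 5*(-17)) + 70 = 204*(88 - 20 - 374 + 85) + 70 = 204*(-221) + 70 = -45084 + 70 = -45014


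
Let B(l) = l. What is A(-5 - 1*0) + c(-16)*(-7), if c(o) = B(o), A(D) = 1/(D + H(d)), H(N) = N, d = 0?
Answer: 559/5 ≈ 111.80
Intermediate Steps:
A(D) = 1/D (A(D) = 1/(D + 0) = 1/D)
c(o) = o
A(-5 - 1*0) + c(-16)*(-7) = 1/(-5 - 1*0) - 16*(-7) = 1/(-5 + 0) + 112 = 1/(-5) + 112 = -1/5 + 112 = 559/5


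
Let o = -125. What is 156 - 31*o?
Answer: 4031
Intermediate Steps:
156 - 31*o = 156 - 31*(-125) = 156 + 3875 = 4031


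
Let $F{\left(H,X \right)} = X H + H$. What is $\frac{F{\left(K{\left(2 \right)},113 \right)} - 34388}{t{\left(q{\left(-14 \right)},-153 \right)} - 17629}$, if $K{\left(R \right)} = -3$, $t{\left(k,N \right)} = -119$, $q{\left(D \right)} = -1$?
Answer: $\frac{17365}{8874} \approx 1.9568$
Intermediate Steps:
$F{\left(H,X \right)} = H + H X$ ($F{\left(H,X \right)} = H X + H = H + H X$)
$\frac{F{\left(K{\left(2 \right)},113 \right)} - 34388}{t{\left(q{\left(-14 \right)},-153 \right)} - 17629} = \frac{- 3 \left(1 + 113\right) - 34388}{-119 - 17629} = \frac{\left(-3\right) 114 - 34388}{-17748} = \left(-342 - 34388\right) \left(- \frac{1}{17748}\right) = \left(-34730\right) \left(- \frac{1}{17748}\right) = \frac{17365}{8874}$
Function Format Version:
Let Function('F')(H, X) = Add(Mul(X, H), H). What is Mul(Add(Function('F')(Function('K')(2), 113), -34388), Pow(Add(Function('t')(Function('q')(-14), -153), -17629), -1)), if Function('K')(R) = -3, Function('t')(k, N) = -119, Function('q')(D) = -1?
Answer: Rational(17365, 8874) ≈ 1.9568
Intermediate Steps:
Function('F')(H, X) = Add(H, Mul(H, X)) (Function('F')(H, X) = Add(Mul(H, X), H) = Add(H, Mul(H, X)))
Mul(Add(Function('F')(Function('K')(2), 113), -34388), Pow(Add(Function('t')(Function('q')(-14), -153), -17629), -1)) = Mul(Add(Mul(-3, Add(1, 113)), -34388), Pow(Add(-119, -17629), -1)) = Mul(Add(Mul(-3, 114), -34388), Pow(-17748, -1)) = Mul(Add(-342, -34388), Rational(-1, 17748)) = Mul(-34730, Rational(-1, 17748)) = Rational(17365, 8874)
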